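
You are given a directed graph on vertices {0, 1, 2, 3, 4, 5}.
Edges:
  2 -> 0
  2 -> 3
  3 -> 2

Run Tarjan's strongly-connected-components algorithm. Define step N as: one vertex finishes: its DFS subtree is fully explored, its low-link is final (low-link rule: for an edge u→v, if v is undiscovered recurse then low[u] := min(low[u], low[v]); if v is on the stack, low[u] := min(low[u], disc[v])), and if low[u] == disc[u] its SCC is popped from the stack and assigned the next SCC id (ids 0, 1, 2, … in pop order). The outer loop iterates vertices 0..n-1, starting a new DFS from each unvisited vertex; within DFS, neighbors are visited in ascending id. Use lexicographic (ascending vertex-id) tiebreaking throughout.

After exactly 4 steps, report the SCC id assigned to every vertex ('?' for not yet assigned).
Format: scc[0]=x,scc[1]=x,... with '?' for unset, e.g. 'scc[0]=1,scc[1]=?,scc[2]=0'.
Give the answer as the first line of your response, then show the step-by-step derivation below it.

scc[0]=0,scc[1]=1,scc[2]=2,scc[3]=2,scc[4]=?,scc[5]=?

step 1: low=(low[0]=0,low[1]=?,low[2]=?,low[3]=?,low[4]=?,low[5]=?); scc=(scc[0]=0,scc[1]=?,scc[2]=?,scc[3]=?,scc[4]=?,scc[5]=?)
step 2: low=(low[0]=0,low[1]=1,low[2]=?,low[3]=?,low[4]=?,low[5]=?); scc=(scc[0]=0,scc[1]=1,scc[2]=?,scc[3]=?,scc[4]=?,scc[5]=?)
step 3: low=(low[0]=0,low[1]=1,low[2]=2,low[3]=2,low[4]=?,low[5]=?); scc=(scc[0]=0,scc[1]=1,scc[2]=?,scc[3]=?,scc[4]=?,scc[5]=?)
step 4: low=(low[0]=0,low[1]=1,low[2]=2,low[3]=2,low[4]=?,low[5]=?); scc=(scc[0]=0,scc[1]=1,scc[2]=2,scc[3]=2,scc[4]=?,scc[5]=?)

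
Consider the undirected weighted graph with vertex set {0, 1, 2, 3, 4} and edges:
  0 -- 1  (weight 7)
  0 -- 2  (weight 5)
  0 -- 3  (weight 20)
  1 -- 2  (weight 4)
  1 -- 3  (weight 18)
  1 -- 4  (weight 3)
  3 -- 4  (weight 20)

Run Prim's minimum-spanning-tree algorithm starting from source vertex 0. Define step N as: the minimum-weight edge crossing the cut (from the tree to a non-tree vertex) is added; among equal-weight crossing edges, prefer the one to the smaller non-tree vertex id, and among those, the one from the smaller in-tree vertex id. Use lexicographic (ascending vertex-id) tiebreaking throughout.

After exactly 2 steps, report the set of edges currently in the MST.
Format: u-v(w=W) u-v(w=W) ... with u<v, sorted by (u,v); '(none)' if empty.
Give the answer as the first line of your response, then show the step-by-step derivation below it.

0-2(w=5) 1-2(w=4)

step 1: add edge 0-2 (w=5); MST = {0-2(w=5)}
step 2: add edge 1-2 (w=4); MST = {0-2(w=5) 1-2(w=4)}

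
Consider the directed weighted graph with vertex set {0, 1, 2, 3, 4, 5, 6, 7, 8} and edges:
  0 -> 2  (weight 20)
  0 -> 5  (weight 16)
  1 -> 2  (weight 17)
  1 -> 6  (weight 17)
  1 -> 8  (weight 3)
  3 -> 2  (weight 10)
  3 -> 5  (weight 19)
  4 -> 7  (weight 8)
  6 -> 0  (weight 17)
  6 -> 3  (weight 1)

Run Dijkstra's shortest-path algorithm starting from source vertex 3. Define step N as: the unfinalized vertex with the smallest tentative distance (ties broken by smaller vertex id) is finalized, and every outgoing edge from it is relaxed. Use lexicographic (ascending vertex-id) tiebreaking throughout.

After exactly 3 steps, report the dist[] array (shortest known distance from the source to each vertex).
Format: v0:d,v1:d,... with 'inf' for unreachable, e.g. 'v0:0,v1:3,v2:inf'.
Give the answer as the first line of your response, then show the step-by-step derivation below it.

v0:inf,v1:inf,v2:10,v3:0,v4:inf,v5:19,v6:inf,v7:inf,v8:inf

step 1: dist = v0:inf,v1:inf,v2:10,v3:0,v4:inf,v5:19,v6:inf,v7:inf,v8:inf
step 2: dist = v0:inf,v1:inf,v2:10,v3:0,v4:inf,v5:19,v6:inf,v7:inf,v8:inf
step 3: dist = v0:inf,v1:inf,v2:10,v3:0,v4:inf,v5:19,v6:inf,v7:inf,v8:inf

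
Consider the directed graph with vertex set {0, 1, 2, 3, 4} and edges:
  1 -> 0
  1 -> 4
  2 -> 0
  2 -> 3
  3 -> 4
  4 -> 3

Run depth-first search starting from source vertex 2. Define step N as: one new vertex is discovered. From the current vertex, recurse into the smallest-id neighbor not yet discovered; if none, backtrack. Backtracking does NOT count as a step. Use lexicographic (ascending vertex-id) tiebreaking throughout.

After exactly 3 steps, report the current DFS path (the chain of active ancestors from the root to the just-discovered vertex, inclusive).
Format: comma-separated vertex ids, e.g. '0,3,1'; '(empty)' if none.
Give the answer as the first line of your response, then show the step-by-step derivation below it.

2,3

step 1: discover 2; path=2; order=2
step 2: discover 0; path=2>0; order=2,0
step 3: discover 3; path=2>3; order=2,0,3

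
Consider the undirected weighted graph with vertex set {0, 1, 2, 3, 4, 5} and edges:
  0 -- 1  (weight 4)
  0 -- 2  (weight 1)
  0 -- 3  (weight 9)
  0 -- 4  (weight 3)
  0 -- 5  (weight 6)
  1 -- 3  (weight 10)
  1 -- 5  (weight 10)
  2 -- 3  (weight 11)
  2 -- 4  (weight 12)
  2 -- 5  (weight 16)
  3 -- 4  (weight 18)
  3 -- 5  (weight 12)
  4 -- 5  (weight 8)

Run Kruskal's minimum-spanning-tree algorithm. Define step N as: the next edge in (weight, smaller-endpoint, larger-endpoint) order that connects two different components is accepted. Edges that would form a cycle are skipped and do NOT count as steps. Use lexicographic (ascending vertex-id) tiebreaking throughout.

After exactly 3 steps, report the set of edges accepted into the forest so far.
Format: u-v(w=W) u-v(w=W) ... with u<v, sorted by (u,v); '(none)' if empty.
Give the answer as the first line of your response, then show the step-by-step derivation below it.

0-1(w=4) 0-2(w=1) 0-4(w=3)

step 1: add edge 0-2 (w=1); MST = {0-2(w=1)}
step 2: add edge 0-4 (w=3); MST = {0-2(w=1) 0-4(w=3)}
step 3: add edge 0-1 (w=4); MST = {0-1(w=4) 0-2(w=1) 0-4(w=3)}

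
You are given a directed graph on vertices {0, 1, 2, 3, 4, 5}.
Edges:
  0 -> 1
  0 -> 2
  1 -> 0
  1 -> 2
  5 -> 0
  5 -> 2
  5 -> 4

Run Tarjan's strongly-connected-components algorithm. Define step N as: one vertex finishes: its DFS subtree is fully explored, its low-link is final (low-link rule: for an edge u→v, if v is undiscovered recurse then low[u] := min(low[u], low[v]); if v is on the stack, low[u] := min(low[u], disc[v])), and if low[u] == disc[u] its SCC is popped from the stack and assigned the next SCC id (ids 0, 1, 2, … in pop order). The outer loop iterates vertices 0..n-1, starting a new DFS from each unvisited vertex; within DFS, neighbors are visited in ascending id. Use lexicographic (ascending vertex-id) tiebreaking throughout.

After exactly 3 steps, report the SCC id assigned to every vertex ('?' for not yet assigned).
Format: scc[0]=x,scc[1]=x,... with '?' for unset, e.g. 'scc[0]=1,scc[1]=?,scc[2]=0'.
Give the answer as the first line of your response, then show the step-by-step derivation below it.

scc[0]=1,scc[1]=1,scc[2]=0,scc[3]=?,scc[4]=?,scc[5]=?

step 1: low=(low[0]=0,low[1]=0,low[2]=2,low[3]=?,low[4]=?,low[5]=?); scc=(scc[0]=?,scc[1]=?,scc[2]=0,scc[3]=?,scc[4]=?,scc[5]=?)
step 2: low=(low[0]=0,low[1]=0,low[2]=2,low[3]=?,low[4]=?,low[5]=?); scc=(scc[0]=?,scc[1]=?,scc[2]=0,scc[3]=?,scc[4]=?,scc[5]=?)
step 3: low=(low[0]=0,low[1]=0,low[2]=2,low[3]=?,low[4]=?,low[5]=?); scc=(scc[0]=1,scc[1]=1,scc[2]=0,scc[3]=?,scc[4]=?,scc[5]=?)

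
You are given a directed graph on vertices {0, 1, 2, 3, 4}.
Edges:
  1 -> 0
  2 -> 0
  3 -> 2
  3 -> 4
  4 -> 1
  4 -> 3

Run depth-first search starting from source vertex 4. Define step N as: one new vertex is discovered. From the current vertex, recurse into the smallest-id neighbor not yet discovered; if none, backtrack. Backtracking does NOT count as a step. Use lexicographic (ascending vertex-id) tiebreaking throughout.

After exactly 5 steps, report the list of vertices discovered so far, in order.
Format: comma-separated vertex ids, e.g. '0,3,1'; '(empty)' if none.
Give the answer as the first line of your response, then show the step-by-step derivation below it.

4,1,0,3,2

step 1: discover 4; path=4; order=4
step 2: discover 1; path=4>1; order=4,1
step 3: discover 0; path=4>1>0; order=4,1,0
step 4: discover 3; path=4>3; order=4,1,0,3
step 5: discover 2; path=4>3>2; order=4,1,0,3,2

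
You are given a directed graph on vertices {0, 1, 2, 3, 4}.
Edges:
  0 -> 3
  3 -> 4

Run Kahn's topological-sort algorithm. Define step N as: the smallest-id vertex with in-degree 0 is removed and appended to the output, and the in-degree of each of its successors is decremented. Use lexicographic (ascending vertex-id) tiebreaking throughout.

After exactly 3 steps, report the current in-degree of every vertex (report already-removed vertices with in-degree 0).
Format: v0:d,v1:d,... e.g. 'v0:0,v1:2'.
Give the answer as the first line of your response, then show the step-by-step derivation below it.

v0:0,v1:0,v2:0,v3:0,v4:1

step 1: output 0; order=[0]; indeg=(0,0,0,0,1)
step 2: output 1; order=[0,1]; indeg=(0,0,0,0,1)
step 3: output 2; order=[0,1,2]; indeg=(0,0,0,0,1)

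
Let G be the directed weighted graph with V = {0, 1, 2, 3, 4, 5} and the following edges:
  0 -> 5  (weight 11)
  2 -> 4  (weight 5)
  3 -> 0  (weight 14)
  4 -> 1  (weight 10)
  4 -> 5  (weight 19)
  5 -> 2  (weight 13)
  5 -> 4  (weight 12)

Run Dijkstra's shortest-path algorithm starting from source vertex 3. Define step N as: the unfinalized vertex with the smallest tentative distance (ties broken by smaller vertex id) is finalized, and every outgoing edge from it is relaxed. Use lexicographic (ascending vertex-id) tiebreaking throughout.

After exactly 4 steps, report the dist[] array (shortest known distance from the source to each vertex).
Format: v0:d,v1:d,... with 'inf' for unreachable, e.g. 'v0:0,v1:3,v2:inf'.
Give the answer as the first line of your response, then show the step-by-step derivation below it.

v0:14,v1:47,v2:38,v3:0,v4:37,v5:25

step 1: dist = v0:14,v1:inf,v2:inf,v3:0,v4:inf,v5:inf
step 2: dist = v0:14,v1:inf,v2:inf,v3:0,v4:inf,v5:25
step 3: dist = v0:14,v1:inf,v2:38,v3:0,v4:37,v5:25
step 4: dist = v0:14,v1:47,v2:38,v3:0,v4:37,v5:25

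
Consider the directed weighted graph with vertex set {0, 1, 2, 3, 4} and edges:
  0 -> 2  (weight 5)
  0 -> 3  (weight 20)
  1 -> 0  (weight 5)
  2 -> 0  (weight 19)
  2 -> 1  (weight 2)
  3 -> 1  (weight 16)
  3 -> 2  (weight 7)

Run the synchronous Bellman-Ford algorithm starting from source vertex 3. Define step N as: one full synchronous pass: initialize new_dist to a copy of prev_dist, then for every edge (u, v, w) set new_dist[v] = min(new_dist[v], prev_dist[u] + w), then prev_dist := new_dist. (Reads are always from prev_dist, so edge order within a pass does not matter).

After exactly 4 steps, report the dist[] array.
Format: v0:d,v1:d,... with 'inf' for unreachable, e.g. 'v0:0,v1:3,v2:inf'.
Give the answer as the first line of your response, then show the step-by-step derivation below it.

v0:14,v1:9,v2:7,v3:0,v4:inf

step 1: dist = v0:inf,v1:16,v2:7,v3:0,v4:inf
step 2: dist = v0:21,v1:9,v2:7,v3:0,v4:inf
step 3: dist = v0:14,v1:9,v2:7,v3:0,v4:inf
step 4: dist = v0:14,v1:9,v2:7,v3:0,v4:inf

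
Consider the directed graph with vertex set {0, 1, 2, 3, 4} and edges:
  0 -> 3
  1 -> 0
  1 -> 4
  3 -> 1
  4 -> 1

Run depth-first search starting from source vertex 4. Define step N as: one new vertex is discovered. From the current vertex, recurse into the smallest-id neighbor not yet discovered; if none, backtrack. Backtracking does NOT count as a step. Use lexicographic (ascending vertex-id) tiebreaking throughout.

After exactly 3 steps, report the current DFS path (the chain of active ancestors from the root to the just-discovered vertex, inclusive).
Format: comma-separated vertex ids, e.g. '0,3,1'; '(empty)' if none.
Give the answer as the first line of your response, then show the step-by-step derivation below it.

4,1,0

step 1: discover 4; path=4; order=4
step 2: discover 1; path=4>1; order=4,1
step 3: discover 0; path=4>1>0; order=4,1,0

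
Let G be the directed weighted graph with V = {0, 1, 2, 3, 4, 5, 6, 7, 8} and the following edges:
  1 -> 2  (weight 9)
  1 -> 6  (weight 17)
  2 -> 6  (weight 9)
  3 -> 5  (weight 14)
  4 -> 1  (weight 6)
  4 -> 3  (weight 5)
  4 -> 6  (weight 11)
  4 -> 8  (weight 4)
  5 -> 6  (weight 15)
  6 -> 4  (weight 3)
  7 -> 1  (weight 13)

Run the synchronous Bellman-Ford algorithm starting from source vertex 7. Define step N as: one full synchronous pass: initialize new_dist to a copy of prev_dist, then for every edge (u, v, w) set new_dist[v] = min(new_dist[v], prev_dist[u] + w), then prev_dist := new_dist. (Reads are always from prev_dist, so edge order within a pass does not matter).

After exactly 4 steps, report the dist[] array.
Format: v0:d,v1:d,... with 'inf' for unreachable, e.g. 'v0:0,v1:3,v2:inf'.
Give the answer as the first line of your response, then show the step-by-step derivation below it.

v0:inf,v1:13,v2:22,v3:38,v4:33,v5:inf,v6:30,v7:0,v8:37

step 1: dist = v0:inf,v1:13,v2:inf,v3:inf,v4:inf,v5:inf,v6:inf,v7:0,v8:inf
step 2: dist = v0:inf,v1:13,v2:22,v3:inf,v4:inf,v5:inf,v6:30,v7:0,v8:inf
step 3: dist = v0:inf,v1:13,v2:22,v3:inf,v4:33,v5:inf,v6:30,v7:0,v8:inf
step 4: dist = v0:inf,v1:13,v2:22,v3:38,v4:33,v5:inf,v6:30,v7:0,v8:37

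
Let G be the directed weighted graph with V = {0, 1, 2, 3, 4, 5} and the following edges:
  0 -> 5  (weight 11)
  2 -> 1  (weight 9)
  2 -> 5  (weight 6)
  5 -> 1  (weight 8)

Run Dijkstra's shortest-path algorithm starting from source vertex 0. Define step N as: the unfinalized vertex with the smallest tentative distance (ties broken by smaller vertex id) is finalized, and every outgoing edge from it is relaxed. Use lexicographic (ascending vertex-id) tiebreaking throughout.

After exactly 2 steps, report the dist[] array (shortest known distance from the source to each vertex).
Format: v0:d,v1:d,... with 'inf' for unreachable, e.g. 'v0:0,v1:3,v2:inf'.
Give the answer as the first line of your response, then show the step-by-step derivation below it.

v0:0,v1:19,v2:inf,v3:inf,v4:inf,v5:11

step 1: dist = v0:0,v1:inf,v2:inf,v3:inf,v4:inf,v5:11
step 2: dist = v0:0,v1:19,v2:inf,v3:inf,v4:inf,v5:11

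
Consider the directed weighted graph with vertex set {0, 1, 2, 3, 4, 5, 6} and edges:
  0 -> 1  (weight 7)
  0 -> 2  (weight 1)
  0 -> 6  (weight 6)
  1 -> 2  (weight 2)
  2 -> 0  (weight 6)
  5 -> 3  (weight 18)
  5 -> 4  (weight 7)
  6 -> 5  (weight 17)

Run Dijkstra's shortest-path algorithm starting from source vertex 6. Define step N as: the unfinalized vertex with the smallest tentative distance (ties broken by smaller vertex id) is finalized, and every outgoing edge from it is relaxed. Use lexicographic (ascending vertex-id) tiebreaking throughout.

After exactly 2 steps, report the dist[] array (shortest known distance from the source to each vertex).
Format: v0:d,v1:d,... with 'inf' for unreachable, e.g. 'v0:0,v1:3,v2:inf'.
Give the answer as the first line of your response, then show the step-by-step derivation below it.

v0:inf,v1:inf,v2:inf,v3:35,v4:24,v5:17,v6:0

step 1: dist = v0:inf,v1:inf,v2:inf,v3:inf,v4:inf,v5:17,v6:0
step 2: dist = v0:inf,v1:inf,v2:inf,v3:35,v4:24,v5:17,v6:0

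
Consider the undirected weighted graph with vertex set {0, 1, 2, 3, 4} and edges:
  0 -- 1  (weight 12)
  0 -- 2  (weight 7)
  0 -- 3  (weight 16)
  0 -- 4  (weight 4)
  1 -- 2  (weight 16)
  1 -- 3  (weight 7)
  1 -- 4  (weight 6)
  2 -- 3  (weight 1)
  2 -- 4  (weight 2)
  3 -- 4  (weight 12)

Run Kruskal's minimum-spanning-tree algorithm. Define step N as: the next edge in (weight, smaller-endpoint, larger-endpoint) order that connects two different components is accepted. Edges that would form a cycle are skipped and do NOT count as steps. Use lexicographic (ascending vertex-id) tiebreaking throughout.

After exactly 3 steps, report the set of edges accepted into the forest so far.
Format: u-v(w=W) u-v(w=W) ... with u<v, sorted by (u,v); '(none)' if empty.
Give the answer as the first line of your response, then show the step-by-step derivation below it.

0-4(w=4) 2-3(w=1) 2-4(w=2)

step 1: add edge 2-3 (w=1); MST = {2-3(w=1)}
step 2: add edge 2-4 (w=2); MST = {2-3(w=1) 2-4(w=2)}
step 3: add edge 0-4 (w=4); MST = {0-4(w=4) 2-3(w=1) 2-4(w=2)}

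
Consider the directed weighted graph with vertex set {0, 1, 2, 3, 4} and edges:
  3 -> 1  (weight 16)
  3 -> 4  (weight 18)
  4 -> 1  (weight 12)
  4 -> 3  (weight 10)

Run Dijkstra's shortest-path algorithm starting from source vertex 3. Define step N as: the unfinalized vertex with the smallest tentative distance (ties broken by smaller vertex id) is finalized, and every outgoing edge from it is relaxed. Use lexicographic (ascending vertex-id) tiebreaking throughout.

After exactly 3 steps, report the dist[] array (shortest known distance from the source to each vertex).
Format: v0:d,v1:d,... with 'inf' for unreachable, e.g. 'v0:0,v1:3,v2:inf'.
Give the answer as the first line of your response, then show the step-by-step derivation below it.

v0:inf,v1:16,v2:inf,v3:0,v4:18

step 1: dist = v0:inf,v1:16,v2:inf,v3:0,v4:18
step 2: dist = v0:inf,v1:16,v2:inf,v3:0,v4:18
step 3: dist = v0:inf,v1:16,v2:inf,v3:0,v4:18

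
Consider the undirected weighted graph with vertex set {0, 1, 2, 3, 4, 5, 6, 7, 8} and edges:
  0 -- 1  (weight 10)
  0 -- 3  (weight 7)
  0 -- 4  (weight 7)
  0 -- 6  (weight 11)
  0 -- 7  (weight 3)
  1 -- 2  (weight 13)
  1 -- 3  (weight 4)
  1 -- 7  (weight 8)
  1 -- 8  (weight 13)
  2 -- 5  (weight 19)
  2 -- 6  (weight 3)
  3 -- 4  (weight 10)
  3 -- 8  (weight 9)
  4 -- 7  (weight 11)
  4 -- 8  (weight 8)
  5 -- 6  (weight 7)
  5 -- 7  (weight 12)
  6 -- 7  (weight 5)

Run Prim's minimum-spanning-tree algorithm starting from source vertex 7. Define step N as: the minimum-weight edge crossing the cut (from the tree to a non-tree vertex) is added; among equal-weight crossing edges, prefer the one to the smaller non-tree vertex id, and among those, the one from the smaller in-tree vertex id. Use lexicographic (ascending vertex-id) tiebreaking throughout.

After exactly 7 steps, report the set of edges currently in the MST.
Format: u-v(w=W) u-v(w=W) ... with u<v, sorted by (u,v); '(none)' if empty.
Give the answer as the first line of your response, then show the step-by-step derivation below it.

0-3(w=7) 0-4(w=7) 0-7(w=3) 1-3(w=4) 2-6(w=3) 5-6(w=7) 6-7(w=5)

step 1: add edge 0-7 (w=3); MST = {0-7(w=3)}
step 2: add edge 6-7 (w=5); MST = {0-7(w=3) 6-7(w=5)}
step 3: add edge 2-6 (w=3); MST = {0-7(w=3) 2-6(w=3) 6-7(w=5)}
step 4: add edge 0-3 (w=7); MST = {0-3(w=7) 0-7(w=3) 2-6(w=3) 6-7(w=5)}
step 5: add edge 1-3 (w=4); MST = {0-3(w=7) 0-7(w=3) 1-3(w=4) 2-6(w=3) 6-7(w=5)}
step 6: add edge 0-4 (w=7); MST = {0-3(w=7) 0-4(w=7) 0-7(w=3) 1-3(w=4) 2-6(w=3) 6-7(w=5)}
step 7: add edge 5-6 (w=7); MST = {0-3(w=7) 0-4(w=7) 0-7(w=3) 1-3(w=4) 2-6(w=3) 5-6(w=7) 6-7(w=5)}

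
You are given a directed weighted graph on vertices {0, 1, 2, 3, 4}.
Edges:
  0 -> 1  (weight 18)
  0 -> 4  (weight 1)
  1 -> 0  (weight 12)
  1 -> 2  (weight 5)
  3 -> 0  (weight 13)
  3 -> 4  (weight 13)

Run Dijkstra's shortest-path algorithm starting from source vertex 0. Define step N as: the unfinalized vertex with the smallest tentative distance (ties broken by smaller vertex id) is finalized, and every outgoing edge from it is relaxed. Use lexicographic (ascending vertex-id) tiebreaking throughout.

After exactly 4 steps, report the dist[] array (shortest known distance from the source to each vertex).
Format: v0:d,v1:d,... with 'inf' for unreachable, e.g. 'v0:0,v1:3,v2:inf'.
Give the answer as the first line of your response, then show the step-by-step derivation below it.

v0:0,v1:18,v2:23,v3:inf,v4:1

step 1: dist = v0:0,v1:18,v2:inf,v3:inf,v4:1
step 2: dist = v0:0,v1:18,v2:inf,v3:inf,v4:1
step 3: dist = v0:0,v1:18,v2:23,v3:inf,v4:1
step 4: dist = v0:0,v1:18,v2:23,v3:inf,v4:1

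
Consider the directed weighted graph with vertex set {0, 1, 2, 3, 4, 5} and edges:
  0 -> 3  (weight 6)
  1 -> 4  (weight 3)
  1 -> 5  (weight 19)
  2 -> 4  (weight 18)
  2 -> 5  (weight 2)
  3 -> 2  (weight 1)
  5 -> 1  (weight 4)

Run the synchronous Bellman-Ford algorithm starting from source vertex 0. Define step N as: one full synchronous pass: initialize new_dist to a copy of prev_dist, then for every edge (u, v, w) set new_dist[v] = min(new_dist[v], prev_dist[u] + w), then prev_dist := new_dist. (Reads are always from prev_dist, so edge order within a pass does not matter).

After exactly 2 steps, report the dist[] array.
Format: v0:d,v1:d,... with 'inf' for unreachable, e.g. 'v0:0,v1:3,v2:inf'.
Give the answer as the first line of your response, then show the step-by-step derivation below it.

v0:0,v1:inf,v2:7,v3:6,v4:inf,v5:inf

step 1: dist = v0:0,v1:inf,v2:inf,v3:6,v4:inf,v5:inf
step 2: dist = v0:0,v1:inf,v2:7,v3:6,v4:inf,v5:inf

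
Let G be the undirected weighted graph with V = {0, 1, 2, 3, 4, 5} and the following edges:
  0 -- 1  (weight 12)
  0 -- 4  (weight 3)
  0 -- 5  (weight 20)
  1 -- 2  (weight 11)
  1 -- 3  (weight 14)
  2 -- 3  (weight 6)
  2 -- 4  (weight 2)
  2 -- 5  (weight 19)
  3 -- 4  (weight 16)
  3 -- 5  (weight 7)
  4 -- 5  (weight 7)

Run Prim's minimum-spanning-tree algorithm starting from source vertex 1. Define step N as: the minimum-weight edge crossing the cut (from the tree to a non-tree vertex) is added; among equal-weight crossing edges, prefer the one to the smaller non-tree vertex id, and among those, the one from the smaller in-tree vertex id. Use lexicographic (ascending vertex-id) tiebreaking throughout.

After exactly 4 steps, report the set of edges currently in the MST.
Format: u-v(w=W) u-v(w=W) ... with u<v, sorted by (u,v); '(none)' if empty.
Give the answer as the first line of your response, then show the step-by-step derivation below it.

0-4(w=3) 1-2(w=11) 2-3(w=6) 2-4(w=2)

step 1: add edge 1-2 (w=11); MST = {1-2(w=11)}
step 2: add edge 2-4 (w=2); MST = {1-2(w=11) 2-4(w=2)}
step 3: add edge 0-4 (w=3); MST = {0-4(w=3) 1-2(w=11) 2-4(w=2)}
step 4: add edge 2-3 (w=6); MST = {0-4(w=3) 1-2(w=11) 2-3(w=6) 2-4(w=2)}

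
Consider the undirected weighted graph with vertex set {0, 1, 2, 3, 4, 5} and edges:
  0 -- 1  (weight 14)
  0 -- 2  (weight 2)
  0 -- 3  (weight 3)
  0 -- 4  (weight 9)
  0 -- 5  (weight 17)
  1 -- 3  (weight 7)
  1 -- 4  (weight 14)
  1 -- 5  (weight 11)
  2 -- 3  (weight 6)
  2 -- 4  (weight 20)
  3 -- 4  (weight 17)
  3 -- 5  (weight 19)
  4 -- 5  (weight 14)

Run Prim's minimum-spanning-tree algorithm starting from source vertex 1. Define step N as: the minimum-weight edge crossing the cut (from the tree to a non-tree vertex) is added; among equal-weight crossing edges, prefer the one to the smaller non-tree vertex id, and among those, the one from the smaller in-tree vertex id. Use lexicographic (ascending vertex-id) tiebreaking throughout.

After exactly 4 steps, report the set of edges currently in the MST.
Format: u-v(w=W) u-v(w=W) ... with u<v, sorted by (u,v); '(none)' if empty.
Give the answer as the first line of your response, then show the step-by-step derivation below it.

0-2(w=2) 0-3(w=3) 0-4(w=9) 1-3(w=7)

step 1: add edge 1-3 (w=7); MST = {1-3(w=7)}
step 2: add edge 0-3 (w=3); MST = {0-3(w=3) 1-3(w=7)}
step 3: add edge 0-2 (w=2); MST = {0-2(w=2) 0-3(w=3) 1-3(w=7)}
step 4: add edge 0-4 (w=9); MST = {0-2(w=2) 0-3(w=3) 0-4(w=9) 1-3(w=7)}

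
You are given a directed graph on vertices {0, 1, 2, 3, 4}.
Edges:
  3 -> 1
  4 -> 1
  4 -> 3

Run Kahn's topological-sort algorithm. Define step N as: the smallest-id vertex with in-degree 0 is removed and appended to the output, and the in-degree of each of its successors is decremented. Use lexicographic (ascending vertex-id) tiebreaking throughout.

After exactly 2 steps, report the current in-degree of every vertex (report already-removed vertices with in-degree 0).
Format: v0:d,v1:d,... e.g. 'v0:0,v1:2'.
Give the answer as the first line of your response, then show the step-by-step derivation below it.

v0:0,v1:2,v2:0,v3:1,v4:0

step 1: output 0; order=[0]; indeg=(0,2,0,1,0)
step 2: output 2; order=[0,2]; indeg=(0,2,0,1,0)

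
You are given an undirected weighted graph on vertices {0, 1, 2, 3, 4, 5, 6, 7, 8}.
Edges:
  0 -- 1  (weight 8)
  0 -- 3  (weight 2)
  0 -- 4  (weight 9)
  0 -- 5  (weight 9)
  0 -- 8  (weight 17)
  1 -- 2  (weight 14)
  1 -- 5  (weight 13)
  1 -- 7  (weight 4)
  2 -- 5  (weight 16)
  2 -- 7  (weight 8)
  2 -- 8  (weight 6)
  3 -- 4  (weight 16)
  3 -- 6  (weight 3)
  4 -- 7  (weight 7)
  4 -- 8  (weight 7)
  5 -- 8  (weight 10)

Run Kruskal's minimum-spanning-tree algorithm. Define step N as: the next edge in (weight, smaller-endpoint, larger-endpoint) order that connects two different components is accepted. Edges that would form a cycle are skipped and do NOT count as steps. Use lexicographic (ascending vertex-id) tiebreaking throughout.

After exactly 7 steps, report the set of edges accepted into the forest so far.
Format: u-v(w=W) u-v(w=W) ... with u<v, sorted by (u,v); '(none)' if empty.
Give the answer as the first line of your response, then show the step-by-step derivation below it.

0-1(w=8) 0-3(w=2) 1-7(w=4) 2-8(w=6) 3-6(w=3) 4-7(w=7) 4-8(w=7)

step 1: add edge 0-3 (w=2); MST = {0-3(w=2)}
step 2: add edge 3-6 (w=3); MST = {0-3(w=2) 3-6(w=3)}
step 3: add edge 1-7 (w=4); MST = {0-3(w=2) 1-7(w=4) 3-6(w=3)}
step 4: add edge 2-8 (w=6); MST = {0-3(w=2) 1-7(w=4) 2-8(w=6) 3-6(w=3)}
step 5: add edge 4-7 (w=7); MST = {0-3(w=2) 1-7(w=4) 2-8(w=6) 3-6(w=3) 4-7(w=7)}
step 6: add edge 4-8 (w=7); MST = {0-3(w=2) 1-7(w=4) 2-8(w=6) 3-6(w=3) 4-7(w=7) 4-8(w=7)}
step 7: add edge 0-1 (w=8); MST = {0-1(w=8) 0-3(w=2) 1-7(w=4) 2-8(w=6) 3-6(w=3) 4-7(w=7) 4-8(w=7)}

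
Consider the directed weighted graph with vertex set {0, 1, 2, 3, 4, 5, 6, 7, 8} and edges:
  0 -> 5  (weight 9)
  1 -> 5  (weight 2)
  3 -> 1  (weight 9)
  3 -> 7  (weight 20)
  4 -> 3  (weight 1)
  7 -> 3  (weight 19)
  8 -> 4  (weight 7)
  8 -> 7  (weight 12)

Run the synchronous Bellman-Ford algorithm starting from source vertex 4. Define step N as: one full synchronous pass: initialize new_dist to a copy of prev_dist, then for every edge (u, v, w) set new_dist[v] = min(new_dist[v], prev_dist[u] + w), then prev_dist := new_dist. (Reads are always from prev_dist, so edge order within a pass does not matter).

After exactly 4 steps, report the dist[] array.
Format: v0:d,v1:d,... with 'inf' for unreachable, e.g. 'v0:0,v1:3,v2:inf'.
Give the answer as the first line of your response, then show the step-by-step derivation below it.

v0:inf,v1:10,v2:inf,v3:1,v4:0,v5:12,v6:inf,v7:21,v8:inf

step 1: dist = v0:inf,v1:inf,v2:inf,v3:1,v4:0,v5:inf,v6:inf,v7:inf,v8:inf
step 2: dist = v0:inf,v1:10,v2:inf,v3:1,v4:0,v5:inf,v6:inf,v7:21,v8:inf
step 3: dist = v0:inf,v1:10,v2:inf,v3:1,v4:0,v5:12,v6:inf,v7:21,v8:inf
step 4: dist = v0:inf,v1:10,v2:inf,v3:1,v4:0,v5:12,v6:inf,v7:21,v8:inf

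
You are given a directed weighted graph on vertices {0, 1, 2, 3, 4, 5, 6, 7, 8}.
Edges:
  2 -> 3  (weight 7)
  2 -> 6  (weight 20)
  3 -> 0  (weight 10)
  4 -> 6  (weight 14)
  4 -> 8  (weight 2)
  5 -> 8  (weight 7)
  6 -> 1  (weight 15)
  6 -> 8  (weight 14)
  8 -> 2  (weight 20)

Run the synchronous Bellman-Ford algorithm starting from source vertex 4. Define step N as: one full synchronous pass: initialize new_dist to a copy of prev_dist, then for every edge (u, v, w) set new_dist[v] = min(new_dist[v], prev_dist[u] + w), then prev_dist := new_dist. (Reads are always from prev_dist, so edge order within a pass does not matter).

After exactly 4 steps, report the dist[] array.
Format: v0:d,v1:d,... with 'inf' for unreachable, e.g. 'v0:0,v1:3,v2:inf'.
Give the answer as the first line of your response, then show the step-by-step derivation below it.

v0:39,v1:29,v2:22,v3:29,v4:0,v5:inf,v6:14,v7:inf,v8:2

step 1: dist = v0:inf,v1:inf,v2:inf,v3:inf,v4:0,v5:inf,v6:14,v7:inf,v8:2
step 2: dist = v0:inf,v1:29,v2:22,v3:inf,v4:0,v5:inf,v6:14,v7:inf,v8:2
step 3: dist = v0:inf,v1:29,v2:22,v3:29,v4:0,v5:inf,v6:14,v7:inf,v8:2
step 4: dist = v0:39,v1:29,v2:22,v3:29,v4:0,v5:inf,v6:14,v7:inf,v8:2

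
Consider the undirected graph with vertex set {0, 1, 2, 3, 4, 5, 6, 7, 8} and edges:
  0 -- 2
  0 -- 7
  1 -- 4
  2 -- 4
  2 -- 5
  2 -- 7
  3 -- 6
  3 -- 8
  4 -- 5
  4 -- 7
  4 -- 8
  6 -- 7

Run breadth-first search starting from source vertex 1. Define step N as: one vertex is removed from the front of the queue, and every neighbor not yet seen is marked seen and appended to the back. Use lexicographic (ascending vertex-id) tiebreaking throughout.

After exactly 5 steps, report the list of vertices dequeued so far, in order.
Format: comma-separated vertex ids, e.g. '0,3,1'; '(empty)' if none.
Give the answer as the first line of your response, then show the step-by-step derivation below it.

1,4,2,5,7

step 1: dequeue 1; queue=[4]; order=1
step 2: dequeue 4; queue=[2,5,7,8]; order=1,4
step 3: dequeue 2; queue=[5,7,8,0]; order=1,4,2
step 4: dequeue 5; queue=[7,8,0]; order=1,4,2,5
step 5: dequeue 7; queue=[8,0,6]; order=1,4,2,5,7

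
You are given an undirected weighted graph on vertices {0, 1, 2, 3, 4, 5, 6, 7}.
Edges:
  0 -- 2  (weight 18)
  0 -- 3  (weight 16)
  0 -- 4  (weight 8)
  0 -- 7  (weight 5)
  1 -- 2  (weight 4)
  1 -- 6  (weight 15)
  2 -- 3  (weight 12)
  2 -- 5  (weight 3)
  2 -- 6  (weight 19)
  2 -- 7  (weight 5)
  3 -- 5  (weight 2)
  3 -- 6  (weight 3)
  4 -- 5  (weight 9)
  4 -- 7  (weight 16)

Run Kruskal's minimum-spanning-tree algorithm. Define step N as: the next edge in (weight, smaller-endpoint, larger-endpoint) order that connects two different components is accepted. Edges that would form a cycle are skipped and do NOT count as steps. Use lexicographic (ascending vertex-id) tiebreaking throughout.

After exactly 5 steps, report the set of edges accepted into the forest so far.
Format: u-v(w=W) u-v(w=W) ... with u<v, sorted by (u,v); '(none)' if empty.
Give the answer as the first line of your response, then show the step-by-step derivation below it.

0-7(w=5) 1-2(w=4) 2-5(w=3) 3-5(w=2) 3-6(w=3)

step 1: add edge 3-5 (w=2); MST = {3-5(w=2)}
step 2: add edge 2-5 (w=3); MST = {2-5(w=3) 3-5(w=2)}
step 3: add edge 3-6 (w=3); MST = {2-5(w=3) 3-5(w=2) 3-6(w=3)}
step 4: add edge 1-2 (w=4); MST = {1-2(w=4) 2-5(w=3) 3-5(w=2) 3-6(w=3)}
step 5: add edge 0-7 (w=5); MST = {0-7(w=5) 1-2(w=4) 2-5(w=3) 3-5(w=2) 3-6(w=3)}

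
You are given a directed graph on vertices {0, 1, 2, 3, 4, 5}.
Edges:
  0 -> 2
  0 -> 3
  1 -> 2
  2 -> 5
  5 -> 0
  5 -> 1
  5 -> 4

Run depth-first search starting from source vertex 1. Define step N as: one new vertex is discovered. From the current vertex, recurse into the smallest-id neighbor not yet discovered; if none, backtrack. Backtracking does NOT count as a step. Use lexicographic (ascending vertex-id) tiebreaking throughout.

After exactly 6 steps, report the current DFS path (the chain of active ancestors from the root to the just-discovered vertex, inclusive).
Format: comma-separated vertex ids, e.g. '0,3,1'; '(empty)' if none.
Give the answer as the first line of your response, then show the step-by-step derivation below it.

1,2,5,4

step 1: discover 1; path=1; order=1
step 2: discover 2; path=1>2; order=1,2
step 3: discover 5; path=1>2>5; order=1,2,5
step 4: discover 0; path=1>2>5>0; order=1,2,5,0
step 5: discover 3; path=1>2>5>0>3; order=1,2,5,0,3
step 6: discover 4; path=1>2>5>4; order=1,2,5,0,3,4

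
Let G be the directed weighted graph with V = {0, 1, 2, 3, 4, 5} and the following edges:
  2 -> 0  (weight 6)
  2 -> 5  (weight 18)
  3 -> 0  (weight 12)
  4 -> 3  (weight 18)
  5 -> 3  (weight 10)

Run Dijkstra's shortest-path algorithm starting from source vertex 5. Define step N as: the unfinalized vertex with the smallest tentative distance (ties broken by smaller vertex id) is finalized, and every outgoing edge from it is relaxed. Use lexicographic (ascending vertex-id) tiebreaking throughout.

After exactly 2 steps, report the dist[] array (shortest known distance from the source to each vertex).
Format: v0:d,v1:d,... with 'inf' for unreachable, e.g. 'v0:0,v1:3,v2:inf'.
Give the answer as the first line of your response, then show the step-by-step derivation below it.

v0:22,v1:inf,v2:inf,v3:10,v4:inf,v5:0

step 1: dist = v0:inf,v1:inf,v2:inf,v3:10,v4:inf,v5:0
step 2: dist = v0:22,v1:inf,v2:inf,v3:10,v4:inf,v5:0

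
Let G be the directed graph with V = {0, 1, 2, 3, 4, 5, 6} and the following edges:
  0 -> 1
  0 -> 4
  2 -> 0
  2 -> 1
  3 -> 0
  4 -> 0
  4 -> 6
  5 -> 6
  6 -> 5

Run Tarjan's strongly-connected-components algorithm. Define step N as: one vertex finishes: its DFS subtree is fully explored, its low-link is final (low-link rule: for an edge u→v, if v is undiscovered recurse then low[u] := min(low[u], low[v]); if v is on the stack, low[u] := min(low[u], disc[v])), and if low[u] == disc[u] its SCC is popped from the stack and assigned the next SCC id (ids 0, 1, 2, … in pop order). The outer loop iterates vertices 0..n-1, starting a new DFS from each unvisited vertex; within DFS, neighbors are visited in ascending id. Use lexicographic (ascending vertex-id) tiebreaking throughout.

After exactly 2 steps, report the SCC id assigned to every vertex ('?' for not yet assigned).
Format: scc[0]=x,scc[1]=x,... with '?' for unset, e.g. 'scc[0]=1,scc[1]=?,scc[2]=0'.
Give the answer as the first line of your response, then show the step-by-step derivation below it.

scc[0]=?,scc[1]=0,scc[2]=?,scc[3]=?,scc[4]=?,scc[5]=?,scc[6]=?

step 1: low=(low[0]=0,low[1]=1,low[2]=?,low[3]=?,low[4]=?,low[5]=?,low[6]=?); scc=(scc[0]=?,scc[1]=0,scc[2]=?,scc[3]=?,scc[4]=?,scc[5]=?,scc[6]=?)
step 2: low=(low[0]=0,low[1]=1,low[2]=?,low[3]=?,low[4]=0,low[5]=3,low[6]=3); scc=(scc[0]=?,scc[1]=0,scc[2]=?,scc[3]=?,scc[4]=?,scc[5]=?,scc[6]=?)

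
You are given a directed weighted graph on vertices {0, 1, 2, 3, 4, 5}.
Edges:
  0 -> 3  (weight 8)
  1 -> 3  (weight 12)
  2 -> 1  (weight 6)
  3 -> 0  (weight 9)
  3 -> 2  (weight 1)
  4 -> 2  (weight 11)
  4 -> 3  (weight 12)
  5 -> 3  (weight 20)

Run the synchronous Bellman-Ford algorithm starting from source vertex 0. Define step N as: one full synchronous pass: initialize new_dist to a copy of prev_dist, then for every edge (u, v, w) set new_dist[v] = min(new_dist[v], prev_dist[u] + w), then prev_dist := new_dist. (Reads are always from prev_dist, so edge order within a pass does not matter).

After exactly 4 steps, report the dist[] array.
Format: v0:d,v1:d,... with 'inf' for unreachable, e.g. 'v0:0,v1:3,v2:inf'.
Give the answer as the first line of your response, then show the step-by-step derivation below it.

v0:0,v1:15,v2:9,v3:8,v4:inf,v5:inf

step 1: dist = v0:0,v1:inf,v2:inf,v3:8,v4:inf,v5:inf
step 2: dist = v0:0,v1:inf,v2:9,v3:8,v4:inf,v5:inf
step 3: dist = v0:0,v1:15,v2:9,v3:8,v4:inf,v5:inf
step 4: dist = v0:0,v1:15,v2:9,v3:8,v4:inf,v5:inf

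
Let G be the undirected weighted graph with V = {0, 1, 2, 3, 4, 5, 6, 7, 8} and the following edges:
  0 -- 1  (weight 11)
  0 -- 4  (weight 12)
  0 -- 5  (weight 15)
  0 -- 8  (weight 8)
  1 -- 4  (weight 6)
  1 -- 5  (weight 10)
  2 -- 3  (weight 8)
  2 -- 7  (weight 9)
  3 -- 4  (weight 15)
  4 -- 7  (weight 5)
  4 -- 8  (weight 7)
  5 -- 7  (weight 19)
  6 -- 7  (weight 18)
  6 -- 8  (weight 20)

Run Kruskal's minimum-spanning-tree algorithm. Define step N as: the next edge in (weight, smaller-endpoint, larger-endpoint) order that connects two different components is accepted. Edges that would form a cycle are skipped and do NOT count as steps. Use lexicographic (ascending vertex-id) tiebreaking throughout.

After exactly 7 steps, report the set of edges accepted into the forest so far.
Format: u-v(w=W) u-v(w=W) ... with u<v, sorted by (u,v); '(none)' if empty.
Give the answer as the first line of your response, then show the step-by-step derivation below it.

0-8(w=8) 1-4(w=6) 1-5(w=10) 2-3(w=8) 2-7(w=9) 4-7(w=5) 4-8(w=7)

step 1: add edge 4-7 (w=5); MST = {4-7(w=5)}
step 2: add edge 1-4 (w=6); MST = {1-4(w=6) 4-7(w=5)}
step 3: add edge 4-8 (w=7); MST = {1-4(w=6) 4-7(w=5) 4-8(w=7)}
step 4: add edge 0-8 (w=8); MST = {0-8(w=8) 1-4(w=6) 4-7(w=5) 4-8(w=7)}
step 5: add edge 2-3 (w=8); MST = {0-8(w=8) 1-4(w=6) 2-3(w=8) 4-7(w=5) 4-8(w=7)}
step 6: add edge 2-7 (w=9); MST = {0-8(w=8) 1-4(w=6) 2-3(w=8) 2-7(w=9) 4-7(w=5) 4-8(w=7)}
step 7: add edge 1-5 (w=10); MST = {0-8(w=8) 1-4(w=6) 1-5(w=10) 2-3(w=8) 2-7(w=9) 4-7(w=5) 4-8(w=7)}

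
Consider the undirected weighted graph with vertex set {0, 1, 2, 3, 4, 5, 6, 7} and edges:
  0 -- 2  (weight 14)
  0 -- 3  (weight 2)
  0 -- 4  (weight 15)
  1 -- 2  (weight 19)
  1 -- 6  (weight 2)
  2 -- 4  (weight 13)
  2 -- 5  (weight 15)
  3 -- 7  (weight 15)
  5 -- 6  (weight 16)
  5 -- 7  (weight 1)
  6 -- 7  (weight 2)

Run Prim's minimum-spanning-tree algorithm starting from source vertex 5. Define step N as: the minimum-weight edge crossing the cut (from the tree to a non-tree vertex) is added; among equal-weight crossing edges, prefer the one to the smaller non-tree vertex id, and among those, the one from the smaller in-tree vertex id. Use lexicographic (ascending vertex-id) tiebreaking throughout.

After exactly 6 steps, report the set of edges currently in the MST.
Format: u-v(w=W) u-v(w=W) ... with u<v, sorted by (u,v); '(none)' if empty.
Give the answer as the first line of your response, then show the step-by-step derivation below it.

0-2(w=14) 1-6(w=2) 2-4(w=13) 2-5(w=15) 5-7(w=1) 6-7(w=2)

step 1: add edge 5-7 (w=1); MST = {5-7(w=1)}
step 2: add edge 6-7 (w=2); MST = {5-7(w=1) 6-7(w=2)}
step 3: add edge 1-6 (w=2); MST = {1-6(w=2) 5-7(w=1) 6-7(w=2)}
step 4: add edge 2-5 (w=15); MST = {1-6(w=2) 2-5(w=15) 5-7(w=1) 6-7(w=2)}
step 5: add edge 2-4 (w=13); MST = {1-6(w=2) 2-4(w=13) 2-5(w=15) 5-7(w=1) 6-7(w=2)}
step 6: add edge 0-2 (w=14); MST = {0-2(w=14) 1-6(w=2) 2-4(w=13) 2-5(w=15) 5-7(w=1) 6-7(w=2)}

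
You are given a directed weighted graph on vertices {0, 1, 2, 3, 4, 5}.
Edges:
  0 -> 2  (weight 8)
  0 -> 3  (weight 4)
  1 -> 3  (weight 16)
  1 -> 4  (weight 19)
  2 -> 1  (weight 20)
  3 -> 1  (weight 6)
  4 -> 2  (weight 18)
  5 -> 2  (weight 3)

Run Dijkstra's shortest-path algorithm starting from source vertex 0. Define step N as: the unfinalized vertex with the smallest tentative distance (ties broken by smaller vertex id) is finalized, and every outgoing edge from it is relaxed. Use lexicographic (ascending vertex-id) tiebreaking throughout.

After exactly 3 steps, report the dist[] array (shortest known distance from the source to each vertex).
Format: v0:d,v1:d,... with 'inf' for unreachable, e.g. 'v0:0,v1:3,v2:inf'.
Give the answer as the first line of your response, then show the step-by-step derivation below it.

v0:0,v1:10,v2:8,v3:4,v4:inf,v5:inf

step 1: dist = v0:0,v1:inf,v2:8,v3:4,v4:inf,v5:inf
step 2: dist = v0:0,v1:10,v2:8,v3:4,v4:inf,v5:inf
step 3: dist = v0:0,v1:10,v2:8,v3:4,v4:inf,v5:inf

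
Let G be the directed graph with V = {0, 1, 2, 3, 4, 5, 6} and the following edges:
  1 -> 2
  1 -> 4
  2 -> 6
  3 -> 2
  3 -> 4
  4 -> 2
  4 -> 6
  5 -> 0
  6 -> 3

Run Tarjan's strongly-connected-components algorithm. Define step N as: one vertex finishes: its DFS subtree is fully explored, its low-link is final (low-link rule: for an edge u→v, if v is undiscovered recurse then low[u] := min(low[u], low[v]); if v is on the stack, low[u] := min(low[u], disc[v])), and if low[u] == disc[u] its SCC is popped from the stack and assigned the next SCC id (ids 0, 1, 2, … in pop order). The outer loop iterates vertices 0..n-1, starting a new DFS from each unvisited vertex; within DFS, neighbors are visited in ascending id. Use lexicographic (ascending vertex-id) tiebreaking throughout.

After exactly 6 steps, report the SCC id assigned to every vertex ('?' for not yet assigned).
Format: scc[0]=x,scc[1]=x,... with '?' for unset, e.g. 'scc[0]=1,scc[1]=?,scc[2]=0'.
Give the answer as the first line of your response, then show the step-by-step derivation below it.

scc[0]=0,scc[1]=2,scc[2]=1,scc[3]=1,scc[4]=1,scc[5]=?,scc[6]=1

step 1: low=(low[0]=0,low[1]=?,low[2]=?,low[3]=?,low[4]=?,low[5]=?,low[6]=?); scc=(scc[0]=0,scc[1]=?,scc[2]=?,scc[3]=?,scc[4]=?,scc[5]=?,scc[6]=?)
step 2: low=(low[0]=0,low[1]=1,low[2]=2,low[3]=2,low[4]=2,low[5]=?,low[6]=3); scc=(scc[0]=0,scc[1]=?,scc[2]=?,scc[3]=?,scc[4]=?,scc[5]=?,scc[6]=?)
step 3: low=(low[0]=0,low[1]=1,low[2]=2,low[3]=2,low[4]=2,low[5]=?,low[6]=3); scc=(scc[0]=0,scc[1]=?,scc[2]=?,scc[3]=?,scc[4]=?,scc[5]=?,scc[6]=?)
step 4: low=(low[0]=0,low[1]=1,low[2]=2,low[3]=2,low[4]=2,low[5]=?,low[6]=2); scc=(scc[0]=0,scc[1]=?,scc[2]=?,scc[3]=?,scc[4]=?,scc[5]=?,scc[6]=?)
step 5: low=(low[0]=0,low[1]=1,low[2]=2,low[3]=2,low[4]=2,low[5]=?,low[6]=2); scc=(scc[0]=0,scc[1]=?,scc[2]=1,scc[3]=1,scc[4]=1,scc[5]=?,scc[6]=1)
step 6: low=(low[0]=0,low[1]=1,low[2]=2,low[3]=2,low[4]=2,low[5]=?,low[6]=2); scc=(scc[0]=0,scc[1]=2,scc[2]=1,scc[3]=1,scc[4]=1,scc[5]=?,scc[6]=1)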